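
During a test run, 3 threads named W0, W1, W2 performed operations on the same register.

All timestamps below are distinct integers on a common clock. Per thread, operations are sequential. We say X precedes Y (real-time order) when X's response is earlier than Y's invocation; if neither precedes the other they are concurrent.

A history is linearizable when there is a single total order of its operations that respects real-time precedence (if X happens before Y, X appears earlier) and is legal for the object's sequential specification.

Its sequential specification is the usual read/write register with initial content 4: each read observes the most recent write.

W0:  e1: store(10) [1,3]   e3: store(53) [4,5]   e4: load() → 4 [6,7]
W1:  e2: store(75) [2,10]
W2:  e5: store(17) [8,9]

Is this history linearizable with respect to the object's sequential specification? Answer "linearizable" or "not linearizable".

prefix check: 1..6 passes, 1..7 fails once e4's time-7 response joins
a single order respects real time; the 3 completed register operations fail replay along it
no completion choice of the 1 pending operation (e2) rescues it — every subset was tried
one such order, e1, e3, e4 (pending dropped), breaks at step 3 where e4 load() → 4 is illegal

not linearizable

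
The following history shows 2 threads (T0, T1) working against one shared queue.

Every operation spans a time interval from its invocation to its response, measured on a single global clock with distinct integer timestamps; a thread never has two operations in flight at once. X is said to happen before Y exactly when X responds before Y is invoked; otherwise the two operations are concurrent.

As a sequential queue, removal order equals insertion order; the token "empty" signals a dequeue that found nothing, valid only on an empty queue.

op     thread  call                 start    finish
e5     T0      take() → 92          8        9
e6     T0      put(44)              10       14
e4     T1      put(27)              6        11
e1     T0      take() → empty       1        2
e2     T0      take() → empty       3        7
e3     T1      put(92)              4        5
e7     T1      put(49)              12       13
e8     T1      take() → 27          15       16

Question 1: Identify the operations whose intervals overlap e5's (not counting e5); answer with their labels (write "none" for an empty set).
e5 spans [8,9]: anything still running between times 8 and 9 counts as concurrent
e1 [1,2]: before
e2 [3,7]: before
e3 [4,5]: before
e4 [6,11]: concurrent
e6 [10,14]: after
e7 [12,13]: after
e8 [15,16]: after

e4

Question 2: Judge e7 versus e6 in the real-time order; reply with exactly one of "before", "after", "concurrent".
e7 spans [12,13], e6 spans [10,14]
the intervals overlap in both directions

concurrent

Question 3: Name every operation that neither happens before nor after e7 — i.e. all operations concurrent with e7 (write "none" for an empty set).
e7 spans [12,13]; an op avoiding the whole window 12..13 is ordered, any other is concurrent
e1 [1,2]: before
e2 [3,7]: before
e3 [4,5]: before
e4 [6,11]: before
e5 [8,9]: before
e6 [10,14]: concurrent
e8 [15,16]: after

e6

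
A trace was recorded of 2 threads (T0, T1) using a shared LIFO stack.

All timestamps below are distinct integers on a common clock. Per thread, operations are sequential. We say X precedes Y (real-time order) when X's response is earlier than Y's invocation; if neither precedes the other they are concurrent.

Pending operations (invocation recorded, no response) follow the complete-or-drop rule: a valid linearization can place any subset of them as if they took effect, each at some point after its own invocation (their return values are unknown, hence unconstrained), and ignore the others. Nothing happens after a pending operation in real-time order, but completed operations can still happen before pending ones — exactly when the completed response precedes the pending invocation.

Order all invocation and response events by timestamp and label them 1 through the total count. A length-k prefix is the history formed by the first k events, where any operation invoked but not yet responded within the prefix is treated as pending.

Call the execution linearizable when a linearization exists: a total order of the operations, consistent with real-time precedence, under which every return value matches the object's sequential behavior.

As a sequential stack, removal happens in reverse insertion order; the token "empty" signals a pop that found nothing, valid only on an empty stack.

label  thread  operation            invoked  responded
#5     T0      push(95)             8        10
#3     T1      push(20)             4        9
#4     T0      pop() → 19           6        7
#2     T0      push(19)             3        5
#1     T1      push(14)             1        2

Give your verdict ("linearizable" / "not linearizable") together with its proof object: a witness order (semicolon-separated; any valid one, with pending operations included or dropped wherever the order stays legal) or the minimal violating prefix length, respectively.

linearizable — witness: #1; #2; #4; #3; #5

1. #1 push(14), leaving stack <14>
2. #2 push(19), leaving stack <14,19>
3. #4 pop() → 19, leaving stack <14>
4. #3 push(20), leaving stack <14,20>
5. #5 push(95), leaving stack <14,20,95>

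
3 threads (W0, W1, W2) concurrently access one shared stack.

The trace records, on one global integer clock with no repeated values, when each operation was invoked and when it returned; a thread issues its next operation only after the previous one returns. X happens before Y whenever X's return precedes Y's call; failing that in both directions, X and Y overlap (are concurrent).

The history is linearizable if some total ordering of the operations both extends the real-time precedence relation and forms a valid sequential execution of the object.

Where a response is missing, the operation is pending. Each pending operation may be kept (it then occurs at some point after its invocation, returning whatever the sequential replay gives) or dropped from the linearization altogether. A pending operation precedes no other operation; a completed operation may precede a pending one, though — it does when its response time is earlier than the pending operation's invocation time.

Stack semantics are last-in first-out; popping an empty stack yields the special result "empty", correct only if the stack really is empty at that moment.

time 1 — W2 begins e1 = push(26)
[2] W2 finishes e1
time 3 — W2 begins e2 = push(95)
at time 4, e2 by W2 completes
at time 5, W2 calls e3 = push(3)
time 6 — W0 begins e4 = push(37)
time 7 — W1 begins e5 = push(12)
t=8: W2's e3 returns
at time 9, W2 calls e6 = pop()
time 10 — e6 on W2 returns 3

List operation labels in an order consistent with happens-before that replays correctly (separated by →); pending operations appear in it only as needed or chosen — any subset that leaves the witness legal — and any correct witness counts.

1. e1 push(26), leaving stack <26>
2. e2 push(95), leaving stack <26,95>
3. e3 push(3), leaving stack <26,95,3>
4. e6 pop() → 3, leaving stack <26,95>

e1 → e2 → e3 → e6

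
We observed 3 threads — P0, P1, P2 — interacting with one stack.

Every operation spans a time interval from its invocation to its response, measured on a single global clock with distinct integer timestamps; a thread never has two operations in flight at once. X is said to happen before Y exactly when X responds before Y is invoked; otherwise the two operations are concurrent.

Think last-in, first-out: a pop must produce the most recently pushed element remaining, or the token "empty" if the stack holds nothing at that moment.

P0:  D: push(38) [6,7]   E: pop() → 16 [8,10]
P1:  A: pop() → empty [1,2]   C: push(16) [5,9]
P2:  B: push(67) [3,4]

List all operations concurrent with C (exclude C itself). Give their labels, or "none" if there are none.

C runs from 5 to 9; window-overlapping ops are concurrent
A [1,2]: before
B [3,4]: before
D [6,7]: concurrent
E [8,10]: concurrent

D, E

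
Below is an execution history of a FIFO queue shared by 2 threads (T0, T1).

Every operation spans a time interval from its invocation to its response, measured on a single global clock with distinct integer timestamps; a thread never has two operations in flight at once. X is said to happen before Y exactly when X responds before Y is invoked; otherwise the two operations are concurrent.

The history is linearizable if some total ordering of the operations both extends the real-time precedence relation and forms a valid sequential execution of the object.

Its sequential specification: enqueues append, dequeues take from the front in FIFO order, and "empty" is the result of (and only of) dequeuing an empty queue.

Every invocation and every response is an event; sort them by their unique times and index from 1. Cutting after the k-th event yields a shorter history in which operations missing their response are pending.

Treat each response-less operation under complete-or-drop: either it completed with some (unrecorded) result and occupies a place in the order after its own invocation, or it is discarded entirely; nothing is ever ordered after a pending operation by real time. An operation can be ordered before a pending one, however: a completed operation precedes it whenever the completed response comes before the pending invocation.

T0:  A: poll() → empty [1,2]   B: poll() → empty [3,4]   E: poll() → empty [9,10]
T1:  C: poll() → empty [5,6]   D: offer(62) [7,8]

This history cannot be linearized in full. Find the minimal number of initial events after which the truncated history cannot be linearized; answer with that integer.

10

events 1..9 are still linearizable — one witness is A, B, C, D:
after step 1 (A poll() → empty): queue <>
after step 2 (B poll() → empty): queue <>
after step 3 (C poll() → empty): queue <>
after step 4 (D offer(62)): queue <62>
event 10 — E's response, time 10 — after it, nothing linearizes
take A, B, C, D, E: step 5 already fails, because E poll() → empty cannot occur there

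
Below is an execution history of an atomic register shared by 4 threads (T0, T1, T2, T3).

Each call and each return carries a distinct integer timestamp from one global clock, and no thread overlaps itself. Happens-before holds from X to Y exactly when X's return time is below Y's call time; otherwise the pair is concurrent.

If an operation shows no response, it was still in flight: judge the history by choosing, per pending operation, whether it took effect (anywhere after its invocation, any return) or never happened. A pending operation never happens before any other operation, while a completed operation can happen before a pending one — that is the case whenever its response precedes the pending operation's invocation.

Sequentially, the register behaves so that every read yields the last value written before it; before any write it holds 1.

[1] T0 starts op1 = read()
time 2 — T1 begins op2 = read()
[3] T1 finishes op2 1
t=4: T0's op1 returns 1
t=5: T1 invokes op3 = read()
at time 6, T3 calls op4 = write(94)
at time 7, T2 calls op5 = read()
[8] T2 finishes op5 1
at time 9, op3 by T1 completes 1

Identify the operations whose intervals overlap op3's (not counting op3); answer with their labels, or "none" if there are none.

op3 spans [5,9]; an op avoiding the whole window 5..9 is ordered, any other is concurrent
op1 [1,4]: before
op2 [2,3]: before
op4 [6,…): concurrent
op5 [7,8]: concurrent

op4, op5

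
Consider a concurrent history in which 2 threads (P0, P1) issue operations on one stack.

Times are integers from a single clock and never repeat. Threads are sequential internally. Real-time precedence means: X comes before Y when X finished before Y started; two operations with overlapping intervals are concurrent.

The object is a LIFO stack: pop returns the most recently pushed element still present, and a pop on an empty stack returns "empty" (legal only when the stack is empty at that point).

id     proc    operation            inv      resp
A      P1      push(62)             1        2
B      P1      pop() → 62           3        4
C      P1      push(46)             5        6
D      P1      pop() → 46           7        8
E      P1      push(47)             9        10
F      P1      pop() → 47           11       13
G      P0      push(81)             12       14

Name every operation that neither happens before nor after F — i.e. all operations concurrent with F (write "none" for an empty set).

overlap test against F [11,13]: concurrent iff the interval meets 11..13
A [1,2]: before
B [3,4]: before
C [5,6]: before
D [7,8]: before
E [9,10]: before
G [12,14]: concurrent

G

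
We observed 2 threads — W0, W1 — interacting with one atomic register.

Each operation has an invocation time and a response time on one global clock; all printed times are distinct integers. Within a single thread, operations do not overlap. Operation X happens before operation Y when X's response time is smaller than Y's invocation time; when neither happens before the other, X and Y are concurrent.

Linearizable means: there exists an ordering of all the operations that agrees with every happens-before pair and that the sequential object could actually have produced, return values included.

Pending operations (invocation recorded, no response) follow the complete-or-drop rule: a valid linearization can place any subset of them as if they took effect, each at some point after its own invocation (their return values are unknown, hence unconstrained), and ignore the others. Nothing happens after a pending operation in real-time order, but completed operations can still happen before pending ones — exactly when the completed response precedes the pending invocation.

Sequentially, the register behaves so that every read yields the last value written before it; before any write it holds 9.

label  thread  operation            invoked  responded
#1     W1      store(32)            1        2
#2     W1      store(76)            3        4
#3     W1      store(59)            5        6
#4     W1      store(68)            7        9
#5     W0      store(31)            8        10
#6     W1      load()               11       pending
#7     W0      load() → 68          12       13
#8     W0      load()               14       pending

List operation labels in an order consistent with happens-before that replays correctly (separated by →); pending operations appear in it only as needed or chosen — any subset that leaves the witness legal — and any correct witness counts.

1. #1 store(32), leaving value 32
2. #2 store(76), leaving value 76
3. #3 store(59), leaving value 59
4. #5 store(31), leaving value 31
5. #4 store(68), leaving value 68
6. #6 load() (pending, included), leaving value 68
7. #7 load() → 68, leaving value 68

#1 → #2 → #3 → #5 → #4 → #6 → #7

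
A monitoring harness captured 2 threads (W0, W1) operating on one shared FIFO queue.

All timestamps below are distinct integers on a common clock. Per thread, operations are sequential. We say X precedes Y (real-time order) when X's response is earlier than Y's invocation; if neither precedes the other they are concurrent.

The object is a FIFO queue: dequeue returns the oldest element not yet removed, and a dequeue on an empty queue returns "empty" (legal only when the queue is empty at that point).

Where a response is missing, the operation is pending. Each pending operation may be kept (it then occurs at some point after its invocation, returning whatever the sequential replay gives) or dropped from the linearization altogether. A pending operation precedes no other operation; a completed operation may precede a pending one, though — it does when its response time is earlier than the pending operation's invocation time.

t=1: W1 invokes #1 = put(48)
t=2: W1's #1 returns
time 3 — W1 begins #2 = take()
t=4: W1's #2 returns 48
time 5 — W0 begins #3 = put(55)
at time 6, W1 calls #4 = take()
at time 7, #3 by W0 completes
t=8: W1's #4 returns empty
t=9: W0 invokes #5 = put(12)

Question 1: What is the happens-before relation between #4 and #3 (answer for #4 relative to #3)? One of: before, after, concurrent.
concurrent

#4 spans [6,8], #3 spans [5,7]
the intervals overlap in both directions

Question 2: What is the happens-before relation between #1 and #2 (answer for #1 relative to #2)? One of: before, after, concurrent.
before

#1 spans [1,2], #2 spans [3,4]
resp(#1)=2 < inv(#2)=3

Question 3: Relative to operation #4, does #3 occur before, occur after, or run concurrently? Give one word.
concurrent

#3 spans [5,7], #4 spans [6,8]
the intervals overlap in both directions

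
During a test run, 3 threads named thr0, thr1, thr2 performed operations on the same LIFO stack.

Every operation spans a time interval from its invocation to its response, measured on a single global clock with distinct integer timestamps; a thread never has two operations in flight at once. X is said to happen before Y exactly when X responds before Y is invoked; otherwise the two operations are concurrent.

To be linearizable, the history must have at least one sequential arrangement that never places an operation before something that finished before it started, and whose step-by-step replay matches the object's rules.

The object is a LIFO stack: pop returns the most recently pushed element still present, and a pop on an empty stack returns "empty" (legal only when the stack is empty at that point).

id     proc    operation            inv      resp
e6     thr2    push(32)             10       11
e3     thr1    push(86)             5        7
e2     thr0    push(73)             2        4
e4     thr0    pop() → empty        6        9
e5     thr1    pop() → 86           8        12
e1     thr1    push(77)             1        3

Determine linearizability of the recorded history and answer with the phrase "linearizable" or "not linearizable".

not linearizable

already the first 9 events (up to e4's response at time 9) admit no linearization; the first 8 still do
every one of the 4 real-time-consistent orders over 4 completed LIFO stack ops fails the sequential spec
no completion choice of the 1 pending operation (e5) rescues it — every subset was tried
take e1, e2, e3, e4 (pending dropped): step 4 already fails, because e4 pop() → empty cannot occur there
take e1, e2, e4, e3 (pending dropped): step 3 already fails, because e4 pop() → empty cannot occur there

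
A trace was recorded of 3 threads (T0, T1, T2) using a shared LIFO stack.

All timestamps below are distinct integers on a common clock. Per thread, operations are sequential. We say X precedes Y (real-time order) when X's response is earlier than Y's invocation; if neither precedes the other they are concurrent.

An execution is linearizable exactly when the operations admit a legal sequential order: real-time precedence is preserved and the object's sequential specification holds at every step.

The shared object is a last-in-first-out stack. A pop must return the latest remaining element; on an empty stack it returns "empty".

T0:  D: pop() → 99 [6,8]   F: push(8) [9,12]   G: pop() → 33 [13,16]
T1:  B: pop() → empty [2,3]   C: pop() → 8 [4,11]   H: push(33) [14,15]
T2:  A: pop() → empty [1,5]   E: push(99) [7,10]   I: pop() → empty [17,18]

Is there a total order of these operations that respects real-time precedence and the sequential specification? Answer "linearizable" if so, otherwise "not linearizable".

a witness: A, B, E, D, F, C, H, G, I
step 1: A pop() → empty — stack <>
step 2: B pop() → empty — stack <>
step 3: E push(99) — stack <99>
step 4: D pop() → 99 — stack <>
step 5: F push(8) — stack <8>
step 6: C pop() → 8 — stack <>
step 7: H push(33) — stack <33>
step 8: G pop() → 33 — stack <>
step 9: I pop() → empty — stack <>

linearizable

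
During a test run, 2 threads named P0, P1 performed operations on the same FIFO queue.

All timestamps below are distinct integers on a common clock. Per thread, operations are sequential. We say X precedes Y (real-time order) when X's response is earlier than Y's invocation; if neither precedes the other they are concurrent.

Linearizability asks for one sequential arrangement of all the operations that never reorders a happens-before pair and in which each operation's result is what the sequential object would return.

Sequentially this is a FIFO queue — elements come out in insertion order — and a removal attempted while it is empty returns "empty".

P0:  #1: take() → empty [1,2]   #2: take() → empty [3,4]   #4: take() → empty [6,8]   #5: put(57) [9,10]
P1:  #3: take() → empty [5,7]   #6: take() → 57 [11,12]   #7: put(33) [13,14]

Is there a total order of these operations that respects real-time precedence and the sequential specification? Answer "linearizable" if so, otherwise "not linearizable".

a witness: #1, #2, #3, #4, #5, #6, #7
step 1: #1 take() → empty — queue <>
step 2: #2 take() → empty — queue <>
step 3: #3 take() → empty — queue <>
step 4: #4 take() → empty — queue <>
step 5: #5 put(57) — queue <57>
step 6: #6 take() → 57 — queue <>
step 7: #7 put(33) — queue <33>

linearizable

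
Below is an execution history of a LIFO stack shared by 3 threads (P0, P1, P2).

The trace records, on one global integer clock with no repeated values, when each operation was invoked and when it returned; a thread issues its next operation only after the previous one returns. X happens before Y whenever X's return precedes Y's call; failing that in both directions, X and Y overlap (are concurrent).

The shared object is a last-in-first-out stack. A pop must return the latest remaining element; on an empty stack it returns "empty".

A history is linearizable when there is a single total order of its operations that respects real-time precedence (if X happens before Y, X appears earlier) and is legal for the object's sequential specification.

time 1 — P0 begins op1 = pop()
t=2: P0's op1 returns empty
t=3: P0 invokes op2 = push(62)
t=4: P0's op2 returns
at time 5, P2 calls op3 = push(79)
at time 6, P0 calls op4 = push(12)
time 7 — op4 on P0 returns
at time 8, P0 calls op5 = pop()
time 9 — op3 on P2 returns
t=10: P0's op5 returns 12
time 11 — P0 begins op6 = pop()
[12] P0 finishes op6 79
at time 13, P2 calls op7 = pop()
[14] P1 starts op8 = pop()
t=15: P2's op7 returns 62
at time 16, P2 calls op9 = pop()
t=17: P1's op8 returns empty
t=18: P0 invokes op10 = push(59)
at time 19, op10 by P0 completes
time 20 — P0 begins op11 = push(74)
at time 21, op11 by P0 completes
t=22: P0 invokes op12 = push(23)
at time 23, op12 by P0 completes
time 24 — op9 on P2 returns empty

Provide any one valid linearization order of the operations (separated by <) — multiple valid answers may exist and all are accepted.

op1 < op2 < op3 < op4 < op5 < op6 < op7 < op8 < op9 < op10 < op11 < op12

step 1: op1 pop() → empty — stack <>
step 2: op2 push(62) — stack <62>
step 3: op3 push(79) — stack <62,79>
step 4: op4 push(12) — stack <62,79,12>
step 5: op5 pop() → 12 — stack <62,79>
step 6: op6 pop() → 79 — stack <62>
step 7: op7 pop() → 62 — stack <>
step 8: op8 pop() → empty — stack <>
step 9: op9 pop() → empty — stack <>
step 10: op10 push(59) — stack <59>
step 11: op11 push(74) — stack <59,74>
step 12: op12 push(23) — stack <59,74,23>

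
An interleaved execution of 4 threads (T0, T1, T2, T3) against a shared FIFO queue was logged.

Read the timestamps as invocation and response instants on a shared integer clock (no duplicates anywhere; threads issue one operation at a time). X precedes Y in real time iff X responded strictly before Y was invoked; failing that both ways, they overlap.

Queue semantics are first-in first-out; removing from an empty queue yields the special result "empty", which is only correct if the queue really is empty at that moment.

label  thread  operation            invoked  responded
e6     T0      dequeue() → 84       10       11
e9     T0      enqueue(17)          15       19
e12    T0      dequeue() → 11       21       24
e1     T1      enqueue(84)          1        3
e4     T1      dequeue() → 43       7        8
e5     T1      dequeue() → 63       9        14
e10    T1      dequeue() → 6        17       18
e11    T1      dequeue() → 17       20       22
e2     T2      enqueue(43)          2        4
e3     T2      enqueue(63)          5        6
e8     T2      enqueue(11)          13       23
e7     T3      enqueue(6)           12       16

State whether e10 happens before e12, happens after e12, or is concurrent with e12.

before

e10 spans [17,18], e12 spans [21,24]
resp(e10)=18 < inv(e12)=21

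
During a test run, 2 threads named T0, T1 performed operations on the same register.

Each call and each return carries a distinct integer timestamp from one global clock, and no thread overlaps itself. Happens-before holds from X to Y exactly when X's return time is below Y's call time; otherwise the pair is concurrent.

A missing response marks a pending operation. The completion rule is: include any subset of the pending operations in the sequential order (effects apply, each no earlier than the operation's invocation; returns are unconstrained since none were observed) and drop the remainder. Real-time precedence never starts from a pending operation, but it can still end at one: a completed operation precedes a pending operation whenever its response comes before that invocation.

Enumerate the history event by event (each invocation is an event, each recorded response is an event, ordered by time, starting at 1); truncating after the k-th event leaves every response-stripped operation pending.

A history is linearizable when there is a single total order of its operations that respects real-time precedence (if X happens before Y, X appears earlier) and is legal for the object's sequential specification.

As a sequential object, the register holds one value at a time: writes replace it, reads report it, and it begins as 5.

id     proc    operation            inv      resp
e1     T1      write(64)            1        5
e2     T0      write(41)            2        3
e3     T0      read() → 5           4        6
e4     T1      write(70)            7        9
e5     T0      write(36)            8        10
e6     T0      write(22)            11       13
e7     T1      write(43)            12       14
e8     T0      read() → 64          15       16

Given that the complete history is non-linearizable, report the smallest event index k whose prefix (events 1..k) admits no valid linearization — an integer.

events 1..5 are linearizable; a witness order is e1, e2:
step 1: e1 write(64) — value 64
step 2: e2 write(41) — value 41
event 6 — e3's response, time 6 — after it, nothing linearizes
one such order, e1, e2, e3, breaks at step 3 where e3 read() → 5 is illegal
one such order, e2, e1, e3, breaks at step 3 where e3 read() → 5 is illegal

6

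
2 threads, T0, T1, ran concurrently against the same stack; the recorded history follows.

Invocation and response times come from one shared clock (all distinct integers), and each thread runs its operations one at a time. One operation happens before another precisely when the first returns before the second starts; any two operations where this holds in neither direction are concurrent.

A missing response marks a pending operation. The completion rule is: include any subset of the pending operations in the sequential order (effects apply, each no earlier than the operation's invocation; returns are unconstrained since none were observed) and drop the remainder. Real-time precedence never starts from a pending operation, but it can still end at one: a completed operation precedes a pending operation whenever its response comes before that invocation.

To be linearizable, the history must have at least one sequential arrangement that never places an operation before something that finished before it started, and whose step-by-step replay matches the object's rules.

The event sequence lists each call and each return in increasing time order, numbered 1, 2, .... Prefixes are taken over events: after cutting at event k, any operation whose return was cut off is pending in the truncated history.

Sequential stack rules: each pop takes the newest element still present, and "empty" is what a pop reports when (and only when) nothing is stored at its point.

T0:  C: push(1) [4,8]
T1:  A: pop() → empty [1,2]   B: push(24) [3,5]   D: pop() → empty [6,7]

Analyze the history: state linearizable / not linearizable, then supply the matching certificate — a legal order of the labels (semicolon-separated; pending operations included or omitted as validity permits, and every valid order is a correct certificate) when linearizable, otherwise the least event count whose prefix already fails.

not linearizable — minimal violating prefix: 7 events

cut after 6 events: linearizable; cut after 7 events (D responds, time 7): not linearizable
a single order respects real time; the 3 completed stack operations fail replay along it
include/drop combinations of the 1 pending operation (C) were all tried; none helps
one such order, A, B, D (pending dropped), breaks at step 3 where D pop() → empty is illegal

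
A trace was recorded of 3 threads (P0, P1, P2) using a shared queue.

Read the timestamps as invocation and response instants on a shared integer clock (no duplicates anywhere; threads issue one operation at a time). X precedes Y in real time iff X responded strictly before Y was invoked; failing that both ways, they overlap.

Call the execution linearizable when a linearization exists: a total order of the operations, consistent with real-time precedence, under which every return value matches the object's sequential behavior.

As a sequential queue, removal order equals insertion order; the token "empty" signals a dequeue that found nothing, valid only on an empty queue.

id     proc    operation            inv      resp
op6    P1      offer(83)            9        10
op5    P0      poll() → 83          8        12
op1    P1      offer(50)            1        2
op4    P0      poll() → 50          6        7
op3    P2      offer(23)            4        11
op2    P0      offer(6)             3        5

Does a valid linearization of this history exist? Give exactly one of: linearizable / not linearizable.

cut after 11 events: linearizable; cut after 12 events (op5 responds, time 12): not linearizable
10 orders of the 6 completed queue ops respect real time; none is legal
sample order op1, op2, op3, op4, op5, op6 stalls at step 5 — op5 poll() → 83 has no legal effect
sample order op1, op2, op3, op4, op6, op5 stalls at step 6 — op5 poll() → 83 has no legal effect

not linearizable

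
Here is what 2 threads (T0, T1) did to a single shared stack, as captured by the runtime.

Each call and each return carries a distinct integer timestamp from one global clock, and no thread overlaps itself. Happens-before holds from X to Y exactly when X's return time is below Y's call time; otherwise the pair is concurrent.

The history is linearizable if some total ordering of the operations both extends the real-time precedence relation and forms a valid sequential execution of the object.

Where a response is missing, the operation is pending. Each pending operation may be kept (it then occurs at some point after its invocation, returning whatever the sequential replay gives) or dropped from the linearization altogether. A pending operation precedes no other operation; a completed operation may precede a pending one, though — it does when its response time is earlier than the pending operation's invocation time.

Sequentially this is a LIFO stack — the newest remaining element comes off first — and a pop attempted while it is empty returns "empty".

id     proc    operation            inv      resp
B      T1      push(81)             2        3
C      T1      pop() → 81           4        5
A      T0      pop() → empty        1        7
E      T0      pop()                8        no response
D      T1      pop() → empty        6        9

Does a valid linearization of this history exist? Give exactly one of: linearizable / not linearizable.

linearizable

a witness: A, B, C, D
step 1: A pop() → empty — stack <>
step 2: B push(81) — stack <81>
step 3: C pop() → 81 — stack <>
step 4: D pop() → empty — stack <>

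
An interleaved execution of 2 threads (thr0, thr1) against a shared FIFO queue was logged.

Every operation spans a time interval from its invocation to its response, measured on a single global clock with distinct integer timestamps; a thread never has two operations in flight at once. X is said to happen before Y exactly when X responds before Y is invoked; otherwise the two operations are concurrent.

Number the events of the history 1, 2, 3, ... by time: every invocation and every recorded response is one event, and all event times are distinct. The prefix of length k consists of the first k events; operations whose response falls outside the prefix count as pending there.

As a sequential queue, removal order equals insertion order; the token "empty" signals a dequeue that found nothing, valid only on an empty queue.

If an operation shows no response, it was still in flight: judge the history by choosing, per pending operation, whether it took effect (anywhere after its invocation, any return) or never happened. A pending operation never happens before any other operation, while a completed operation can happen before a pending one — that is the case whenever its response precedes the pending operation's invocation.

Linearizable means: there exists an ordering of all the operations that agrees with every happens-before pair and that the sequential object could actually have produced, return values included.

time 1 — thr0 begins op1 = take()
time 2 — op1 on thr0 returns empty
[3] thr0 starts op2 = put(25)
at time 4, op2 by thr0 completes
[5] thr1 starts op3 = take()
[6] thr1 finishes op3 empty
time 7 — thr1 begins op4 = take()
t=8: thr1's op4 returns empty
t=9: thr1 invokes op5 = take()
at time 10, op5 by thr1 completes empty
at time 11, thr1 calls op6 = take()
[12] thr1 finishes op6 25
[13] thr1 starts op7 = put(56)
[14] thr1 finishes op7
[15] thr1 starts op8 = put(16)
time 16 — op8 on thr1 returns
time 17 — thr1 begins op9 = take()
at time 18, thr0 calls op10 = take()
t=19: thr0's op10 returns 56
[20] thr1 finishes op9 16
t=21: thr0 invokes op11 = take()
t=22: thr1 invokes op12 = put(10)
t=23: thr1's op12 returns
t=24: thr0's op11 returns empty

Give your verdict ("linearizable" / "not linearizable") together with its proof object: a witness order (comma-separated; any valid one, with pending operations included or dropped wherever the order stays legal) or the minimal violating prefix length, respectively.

not linearizable — minimal violating prefix: 6 events

cut after 5 events: linearizable; cut after 6 events (op3 responds, time 6): not linearizable
exactly one order of the 3 completed ops respects real time; the FIFO queue replay fails
e.g. op1, op2, op3: illegal at step 3, since op3 take() → empty cannot apply there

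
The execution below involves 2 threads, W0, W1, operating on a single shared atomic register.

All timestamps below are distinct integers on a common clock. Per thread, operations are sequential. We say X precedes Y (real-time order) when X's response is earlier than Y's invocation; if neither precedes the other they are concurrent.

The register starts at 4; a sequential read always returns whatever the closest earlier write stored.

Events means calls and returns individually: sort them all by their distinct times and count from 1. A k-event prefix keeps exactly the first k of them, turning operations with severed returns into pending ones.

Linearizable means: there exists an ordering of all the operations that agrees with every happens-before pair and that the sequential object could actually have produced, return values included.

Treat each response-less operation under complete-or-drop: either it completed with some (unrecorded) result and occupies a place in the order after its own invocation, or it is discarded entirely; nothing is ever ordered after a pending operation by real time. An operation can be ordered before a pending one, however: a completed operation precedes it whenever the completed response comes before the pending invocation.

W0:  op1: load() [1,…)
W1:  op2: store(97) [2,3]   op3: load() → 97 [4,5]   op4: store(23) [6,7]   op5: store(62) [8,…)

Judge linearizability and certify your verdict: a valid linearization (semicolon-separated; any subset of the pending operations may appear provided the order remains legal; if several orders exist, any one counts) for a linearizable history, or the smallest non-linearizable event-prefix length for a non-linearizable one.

step 1: op1 load() (pending, included) — value 4
step 2: op2 store(97) — value 97
step 3: op3 load() → 97 — value 97
step 4: op4 store(23) — value 23

linearizable — witness: op1; op2; op3; op4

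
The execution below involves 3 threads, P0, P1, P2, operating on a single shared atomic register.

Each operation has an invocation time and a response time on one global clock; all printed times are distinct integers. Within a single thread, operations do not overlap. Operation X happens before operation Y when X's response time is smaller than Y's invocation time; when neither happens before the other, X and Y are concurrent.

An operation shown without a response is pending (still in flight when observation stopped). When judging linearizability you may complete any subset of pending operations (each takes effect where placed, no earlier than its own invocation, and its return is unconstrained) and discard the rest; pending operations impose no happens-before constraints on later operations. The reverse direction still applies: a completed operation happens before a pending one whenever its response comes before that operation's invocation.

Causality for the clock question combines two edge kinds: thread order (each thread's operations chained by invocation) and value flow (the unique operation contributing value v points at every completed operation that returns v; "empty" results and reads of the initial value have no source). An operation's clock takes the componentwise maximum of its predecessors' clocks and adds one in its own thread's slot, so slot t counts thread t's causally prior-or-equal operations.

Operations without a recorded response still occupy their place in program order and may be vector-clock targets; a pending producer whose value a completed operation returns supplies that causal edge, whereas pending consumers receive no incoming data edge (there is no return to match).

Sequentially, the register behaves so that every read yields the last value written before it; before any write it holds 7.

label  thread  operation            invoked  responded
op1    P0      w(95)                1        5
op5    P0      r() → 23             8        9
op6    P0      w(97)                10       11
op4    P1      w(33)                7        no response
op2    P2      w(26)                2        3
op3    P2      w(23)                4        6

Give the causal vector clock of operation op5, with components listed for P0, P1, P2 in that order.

(2, 0, 2)

VC(op2, invoked at 2): no causal predecessors; +1 on P2 → (0, 0, 1)
VC(op4, invoked at 7): no causal predecessors; +1 on P1 → (0, 1, 0)
VC(op1, invoked at 1): no causal predecessors; +1 on P0 → (1, 0, 0)
merge at op3 (invoked 4): VC(op2)=(0, 0, 1), own-thread bump on P2 → (0, 0, 2)
merge at op5 (invoked 8): VC(op1)=(1, 0, 0), VC(op3)=(0, 0, 2), own-thread bump on P0 → (2, 0, 2)
merge at op6 (invoked 10): VC(op5)=(2, 0, 2), own-thread bump on P0 → (3, 0, 2)
target: VC(op5) = (2, 0, 2)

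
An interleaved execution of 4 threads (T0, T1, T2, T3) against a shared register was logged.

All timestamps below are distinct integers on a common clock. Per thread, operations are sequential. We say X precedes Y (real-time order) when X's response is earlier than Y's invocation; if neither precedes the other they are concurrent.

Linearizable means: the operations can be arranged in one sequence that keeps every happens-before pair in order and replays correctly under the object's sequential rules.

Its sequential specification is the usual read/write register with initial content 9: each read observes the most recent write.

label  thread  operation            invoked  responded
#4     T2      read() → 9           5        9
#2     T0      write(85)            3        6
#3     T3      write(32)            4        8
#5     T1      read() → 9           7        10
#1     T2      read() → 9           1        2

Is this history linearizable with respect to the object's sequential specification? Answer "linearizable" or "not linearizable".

events 1..9 are fine; event 10 — the response of #5 at time 10 — makes the prefix non-linearizable
checked exhaustively: 12 real-time-consistent orders of 5 completed operations, zero legal register replays
take #1, #2, #3, #4, #5: step 4 already fails, because #4 read() → 9 cannot occur there
take #1, #2, #3, #5, #4: step 4 already fails, because #5 read() → 9 cannot occur there

not linearizable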